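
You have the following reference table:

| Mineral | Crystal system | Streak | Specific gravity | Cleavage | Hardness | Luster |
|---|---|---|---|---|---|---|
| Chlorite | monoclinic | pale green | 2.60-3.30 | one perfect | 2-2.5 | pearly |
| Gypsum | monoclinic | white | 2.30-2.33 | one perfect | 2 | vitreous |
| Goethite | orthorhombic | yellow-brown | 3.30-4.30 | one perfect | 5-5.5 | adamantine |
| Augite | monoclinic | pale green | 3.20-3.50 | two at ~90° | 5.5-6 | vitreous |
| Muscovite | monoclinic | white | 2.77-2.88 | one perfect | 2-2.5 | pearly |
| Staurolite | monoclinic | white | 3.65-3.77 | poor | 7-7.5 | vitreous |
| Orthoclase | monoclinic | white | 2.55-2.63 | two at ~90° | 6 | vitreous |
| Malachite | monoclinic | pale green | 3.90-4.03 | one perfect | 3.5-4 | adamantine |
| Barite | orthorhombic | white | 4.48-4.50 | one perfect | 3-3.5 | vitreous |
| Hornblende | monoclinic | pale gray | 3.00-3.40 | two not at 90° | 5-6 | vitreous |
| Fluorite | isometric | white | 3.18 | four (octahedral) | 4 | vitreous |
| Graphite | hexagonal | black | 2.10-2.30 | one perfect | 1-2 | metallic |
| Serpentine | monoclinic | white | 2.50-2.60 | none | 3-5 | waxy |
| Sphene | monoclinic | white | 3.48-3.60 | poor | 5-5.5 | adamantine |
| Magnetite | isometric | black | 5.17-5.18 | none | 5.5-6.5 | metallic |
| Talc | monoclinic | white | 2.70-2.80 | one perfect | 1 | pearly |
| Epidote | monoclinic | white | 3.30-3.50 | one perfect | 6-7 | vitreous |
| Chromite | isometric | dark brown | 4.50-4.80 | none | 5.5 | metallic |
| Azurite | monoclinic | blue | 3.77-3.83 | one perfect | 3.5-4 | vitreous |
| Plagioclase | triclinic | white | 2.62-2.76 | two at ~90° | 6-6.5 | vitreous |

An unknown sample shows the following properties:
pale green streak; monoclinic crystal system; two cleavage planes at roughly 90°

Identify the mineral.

Pale green streak — only Chlorite, Augite, Malachite remain.
Monoclinic crystal system — consistent with all remaining minerals.
Two cleavage planes at roughly 90° — only Augite remains.
Augite is the sole remaining match.

Augite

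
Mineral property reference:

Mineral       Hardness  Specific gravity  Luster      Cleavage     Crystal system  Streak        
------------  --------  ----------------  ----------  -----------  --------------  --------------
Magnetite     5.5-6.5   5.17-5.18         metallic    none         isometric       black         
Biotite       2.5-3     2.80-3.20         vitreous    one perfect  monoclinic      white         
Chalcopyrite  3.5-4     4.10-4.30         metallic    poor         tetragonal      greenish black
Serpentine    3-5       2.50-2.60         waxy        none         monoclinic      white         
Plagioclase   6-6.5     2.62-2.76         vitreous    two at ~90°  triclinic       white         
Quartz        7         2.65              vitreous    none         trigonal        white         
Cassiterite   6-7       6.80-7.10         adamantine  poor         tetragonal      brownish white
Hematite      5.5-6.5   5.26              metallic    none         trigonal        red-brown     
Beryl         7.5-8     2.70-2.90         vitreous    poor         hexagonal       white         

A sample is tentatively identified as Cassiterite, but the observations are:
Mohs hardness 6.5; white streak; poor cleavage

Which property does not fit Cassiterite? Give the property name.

streak

Mohs hardness 6.5: Cassiterite has hardness 6-7 — matches.
White streak: Cassiterite has brownish white streak — outside the reference range.
Poor cleavage: Cassiterite has cleavage poor — matches.
Only the streak is inconsistent.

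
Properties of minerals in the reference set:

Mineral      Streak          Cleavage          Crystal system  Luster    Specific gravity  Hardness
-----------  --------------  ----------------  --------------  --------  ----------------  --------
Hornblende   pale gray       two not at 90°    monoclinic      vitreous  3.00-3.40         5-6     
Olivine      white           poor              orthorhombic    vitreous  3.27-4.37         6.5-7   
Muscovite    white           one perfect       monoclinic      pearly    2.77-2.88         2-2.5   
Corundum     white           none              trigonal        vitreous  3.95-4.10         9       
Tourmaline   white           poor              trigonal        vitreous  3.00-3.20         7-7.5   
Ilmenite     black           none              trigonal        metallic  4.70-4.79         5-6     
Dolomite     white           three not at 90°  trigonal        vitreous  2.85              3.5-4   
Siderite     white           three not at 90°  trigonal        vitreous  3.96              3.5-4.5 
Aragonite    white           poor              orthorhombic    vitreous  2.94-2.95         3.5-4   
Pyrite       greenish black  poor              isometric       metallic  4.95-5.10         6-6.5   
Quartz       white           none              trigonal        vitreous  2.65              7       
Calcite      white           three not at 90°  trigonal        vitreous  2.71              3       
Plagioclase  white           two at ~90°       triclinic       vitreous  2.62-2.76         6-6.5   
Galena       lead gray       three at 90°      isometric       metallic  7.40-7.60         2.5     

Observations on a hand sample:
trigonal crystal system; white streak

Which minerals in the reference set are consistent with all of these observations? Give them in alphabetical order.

Calcite, Corundum, Dolomite, Quartz, Siderite, Tourmaline

Trigonal crystal system — Corundum, Tourmaline, Ilmenite, Dolomite, Siderite, Quartz, Calcite remain.
White streak is inconsistent with Ilmenite.
The minerals that satisfy all observations are Calcite, Corundum, Dolomite, Quartz, Siderite, Tourmaline.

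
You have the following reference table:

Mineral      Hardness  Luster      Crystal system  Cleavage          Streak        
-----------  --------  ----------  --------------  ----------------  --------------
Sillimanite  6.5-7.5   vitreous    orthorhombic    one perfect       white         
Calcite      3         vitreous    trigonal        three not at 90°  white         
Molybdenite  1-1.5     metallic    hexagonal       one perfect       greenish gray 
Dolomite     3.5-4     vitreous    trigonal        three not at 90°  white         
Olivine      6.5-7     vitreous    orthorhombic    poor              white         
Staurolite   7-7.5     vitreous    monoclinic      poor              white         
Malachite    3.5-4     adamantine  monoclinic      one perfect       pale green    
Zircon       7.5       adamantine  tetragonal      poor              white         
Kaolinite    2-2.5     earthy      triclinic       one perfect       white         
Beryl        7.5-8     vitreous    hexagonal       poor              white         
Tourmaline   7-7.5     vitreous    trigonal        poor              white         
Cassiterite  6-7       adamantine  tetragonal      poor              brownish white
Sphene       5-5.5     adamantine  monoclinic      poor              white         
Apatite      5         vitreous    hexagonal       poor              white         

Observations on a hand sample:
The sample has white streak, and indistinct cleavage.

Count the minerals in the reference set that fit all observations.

7

White streak eliminates Molybdenite, Malachite, Cassiterite.
Indistinct cleavage rules out Sillimanite, Calcite, Dolomite, Kaolinite.
The minerals that satisfy all observations are Apatite, Beryl, Olivine, Sphene, Staurolite, Tourmaline, Zircon.
That is 7 minerals.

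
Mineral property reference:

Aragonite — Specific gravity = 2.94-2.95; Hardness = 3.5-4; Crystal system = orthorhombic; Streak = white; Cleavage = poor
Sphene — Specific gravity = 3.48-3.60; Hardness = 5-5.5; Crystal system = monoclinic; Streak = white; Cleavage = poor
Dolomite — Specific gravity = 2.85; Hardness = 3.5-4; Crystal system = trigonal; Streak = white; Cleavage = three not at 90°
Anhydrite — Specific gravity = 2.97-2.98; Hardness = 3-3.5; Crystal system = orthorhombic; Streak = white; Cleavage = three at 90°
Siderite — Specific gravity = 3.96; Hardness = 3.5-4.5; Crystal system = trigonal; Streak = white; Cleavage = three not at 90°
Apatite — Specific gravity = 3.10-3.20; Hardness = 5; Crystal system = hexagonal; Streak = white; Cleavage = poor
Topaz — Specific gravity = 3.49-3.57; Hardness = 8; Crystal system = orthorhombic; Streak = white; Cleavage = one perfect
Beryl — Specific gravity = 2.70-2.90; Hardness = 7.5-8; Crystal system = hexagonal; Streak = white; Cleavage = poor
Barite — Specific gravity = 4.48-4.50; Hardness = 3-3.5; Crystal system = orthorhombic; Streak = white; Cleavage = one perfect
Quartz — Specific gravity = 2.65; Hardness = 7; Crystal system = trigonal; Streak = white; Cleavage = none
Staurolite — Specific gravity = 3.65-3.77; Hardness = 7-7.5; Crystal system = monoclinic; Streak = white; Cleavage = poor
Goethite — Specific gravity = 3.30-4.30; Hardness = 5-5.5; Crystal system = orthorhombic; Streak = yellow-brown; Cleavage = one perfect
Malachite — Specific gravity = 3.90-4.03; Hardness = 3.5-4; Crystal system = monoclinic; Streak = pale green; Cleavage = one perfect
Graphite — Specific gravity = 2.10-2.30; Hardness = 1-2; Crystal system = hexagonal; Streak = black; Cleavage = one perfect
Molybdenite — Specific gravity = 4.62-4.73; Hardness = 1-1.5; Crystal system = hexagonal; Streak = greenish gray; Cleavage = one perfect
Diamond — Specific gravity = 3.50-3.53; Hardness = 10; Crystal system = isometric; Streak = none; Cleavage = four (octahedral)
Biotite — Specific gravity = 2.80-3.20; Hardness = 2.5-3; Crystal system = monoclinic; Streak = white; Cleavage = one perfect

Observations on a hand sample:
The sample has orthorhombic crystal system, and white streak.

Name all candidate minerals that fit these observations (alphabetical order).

Anhydrite, Aragonite, Barite, Topaz

Orthorhombic crystal system: leaves Aragonite, Anhydrite, Topaz, Barite, Goethite.
White streak rules out Goethite.
Consistent with every observation: Anhydrite, Aragonite, Barite, Topaz.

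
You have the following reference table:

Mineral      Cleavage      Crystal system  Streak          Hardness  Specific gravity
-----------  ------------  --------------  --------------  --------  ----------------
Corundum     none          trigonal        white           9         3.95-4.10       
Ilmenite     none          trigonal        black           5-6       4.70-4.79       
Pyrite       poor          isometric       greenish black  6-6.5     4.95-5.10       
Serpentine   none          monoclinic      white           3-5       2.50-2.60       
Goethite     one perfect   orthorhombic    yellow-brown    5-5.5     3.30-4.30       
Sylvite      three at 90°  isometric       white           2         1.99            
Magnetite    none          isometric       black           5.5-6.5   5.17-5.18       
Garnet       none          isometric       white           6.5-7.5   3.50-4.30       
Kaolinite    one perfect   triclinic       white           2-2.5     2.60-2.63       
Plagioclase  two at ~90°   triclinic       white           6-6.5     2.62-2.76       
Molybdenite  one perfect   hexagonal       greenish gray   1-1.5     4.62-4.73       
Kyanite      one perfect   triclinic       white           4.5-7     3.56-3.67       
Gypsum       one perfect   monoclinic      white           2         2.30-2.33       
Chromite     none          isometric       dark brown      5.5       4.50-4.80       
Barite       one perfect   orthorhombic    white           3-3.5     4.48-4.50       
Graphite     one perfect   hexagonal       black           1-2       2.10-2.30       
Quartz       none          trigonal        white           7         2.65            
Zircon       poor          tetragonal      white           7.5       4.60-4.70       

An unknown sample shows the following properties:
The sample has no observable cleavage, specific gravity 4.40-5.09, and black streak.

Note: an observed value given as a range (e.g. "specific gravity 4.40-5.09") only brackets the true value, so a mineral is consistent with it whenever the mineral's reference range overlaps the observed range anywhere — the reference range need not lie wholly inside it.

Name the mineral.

No observable cleavage: only Corundum, Ilmenite, Serpentine, Magnetite, Garnet, Chromite, Quartz remain.
Specific gravity 4.40-5.09: only Ilmenite, Chromite remain.
Black streak rules out Chromite.
The only mineral consistent with every observation is Ilmenite.

Ilmenite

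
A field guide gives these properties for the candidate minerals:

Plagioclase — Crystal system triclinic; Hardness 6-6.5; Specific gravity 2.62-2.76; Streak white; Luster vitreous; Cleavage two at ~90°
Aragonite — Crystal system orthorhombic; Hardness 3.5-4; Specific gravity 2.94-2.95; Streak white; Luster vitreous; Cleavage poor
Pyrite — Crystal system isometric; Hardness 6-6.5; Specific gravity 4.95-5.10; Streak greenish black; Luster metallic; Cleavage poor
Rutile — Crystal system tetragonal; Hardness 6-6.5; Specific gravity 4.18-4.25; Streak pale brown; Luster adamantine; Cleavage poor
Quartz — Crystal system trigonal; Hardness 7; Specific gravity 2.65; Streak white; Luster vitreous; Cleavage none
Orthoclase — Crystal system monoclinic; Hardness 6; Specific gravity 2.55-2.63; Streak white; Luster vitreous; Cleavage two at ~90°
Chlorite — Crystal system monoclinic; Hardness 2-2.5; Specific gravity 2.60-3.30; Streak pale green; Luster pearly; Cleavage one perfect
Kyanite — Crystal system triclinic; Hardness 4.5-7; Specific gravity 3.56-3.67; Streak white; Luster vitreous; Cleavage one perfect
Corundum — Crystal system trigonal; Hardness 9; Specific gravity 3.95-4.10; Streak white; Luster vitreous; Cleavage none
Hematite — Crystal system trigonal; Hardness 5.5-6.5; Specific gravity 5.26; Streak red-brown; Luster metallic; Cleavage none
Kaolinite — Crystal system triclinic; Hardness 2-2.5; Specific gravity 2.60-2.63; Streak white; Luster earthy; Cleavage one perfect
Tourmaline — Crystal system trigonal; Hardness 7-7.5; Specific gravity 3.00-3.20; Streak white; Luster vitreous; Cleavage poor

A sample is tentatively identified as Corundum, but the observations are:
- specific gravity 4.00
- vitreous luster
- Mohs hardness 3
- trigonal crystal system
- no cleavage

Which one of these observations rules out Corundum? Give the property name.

Specific gravity 4.00: Corundum has SG 3.95-4.10 — consistent.
Vitreous luster: Corundum has vitreous luster — consistent.
Mohs hardness 3: Corundum has hardness 9 — outside the reference range.
Trigonal crystal system: Corundum has trigonal system — consistent.
No cleavage: Corundum has cleavage none — consistent.
The hardness is the one property that does not fit.

hardness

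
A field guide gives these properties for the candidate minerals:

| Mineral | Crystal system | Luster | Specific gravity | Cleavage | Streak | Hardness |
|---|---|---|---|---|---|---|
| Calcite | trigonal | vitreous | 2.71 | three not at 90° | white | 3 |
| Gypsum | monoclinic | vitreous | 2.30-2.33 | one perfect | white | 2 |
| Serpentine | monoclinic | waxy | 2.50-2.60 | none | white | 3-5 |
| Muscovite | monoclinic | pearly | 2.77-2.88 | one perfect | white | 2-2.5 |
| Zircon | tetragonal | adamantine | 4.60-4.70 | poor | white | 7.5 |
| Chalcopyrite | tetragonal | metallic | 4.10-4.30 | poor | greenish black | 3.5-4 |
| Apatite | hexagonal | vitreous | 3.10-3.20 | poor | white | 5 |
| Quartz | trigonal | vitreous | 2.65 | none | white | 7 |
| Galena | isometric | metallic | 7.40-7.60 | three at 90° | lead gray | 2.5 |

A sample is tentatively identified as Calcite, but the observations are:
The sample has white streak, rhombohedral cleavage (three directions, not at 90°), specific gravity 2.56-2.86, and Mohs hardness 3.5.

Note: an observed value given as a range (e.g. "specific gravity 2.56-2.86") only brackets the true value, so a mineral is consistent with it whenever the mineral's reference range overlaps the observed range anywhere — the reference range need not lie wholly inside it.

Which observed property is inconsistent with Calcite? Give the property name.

hardness

White streak: Calcite has white streak — within range.
Rhombohedral cleavage (three directions, not at 90°): Calcite has cleavage three not at 90° — within range.
Specific gravity 2.56-2.86: Calcite has SG 2.71 — within range.
Mohs hardness 3.5: Calcite has hardness 3 — inconsistent.
Everything matches except the hardness.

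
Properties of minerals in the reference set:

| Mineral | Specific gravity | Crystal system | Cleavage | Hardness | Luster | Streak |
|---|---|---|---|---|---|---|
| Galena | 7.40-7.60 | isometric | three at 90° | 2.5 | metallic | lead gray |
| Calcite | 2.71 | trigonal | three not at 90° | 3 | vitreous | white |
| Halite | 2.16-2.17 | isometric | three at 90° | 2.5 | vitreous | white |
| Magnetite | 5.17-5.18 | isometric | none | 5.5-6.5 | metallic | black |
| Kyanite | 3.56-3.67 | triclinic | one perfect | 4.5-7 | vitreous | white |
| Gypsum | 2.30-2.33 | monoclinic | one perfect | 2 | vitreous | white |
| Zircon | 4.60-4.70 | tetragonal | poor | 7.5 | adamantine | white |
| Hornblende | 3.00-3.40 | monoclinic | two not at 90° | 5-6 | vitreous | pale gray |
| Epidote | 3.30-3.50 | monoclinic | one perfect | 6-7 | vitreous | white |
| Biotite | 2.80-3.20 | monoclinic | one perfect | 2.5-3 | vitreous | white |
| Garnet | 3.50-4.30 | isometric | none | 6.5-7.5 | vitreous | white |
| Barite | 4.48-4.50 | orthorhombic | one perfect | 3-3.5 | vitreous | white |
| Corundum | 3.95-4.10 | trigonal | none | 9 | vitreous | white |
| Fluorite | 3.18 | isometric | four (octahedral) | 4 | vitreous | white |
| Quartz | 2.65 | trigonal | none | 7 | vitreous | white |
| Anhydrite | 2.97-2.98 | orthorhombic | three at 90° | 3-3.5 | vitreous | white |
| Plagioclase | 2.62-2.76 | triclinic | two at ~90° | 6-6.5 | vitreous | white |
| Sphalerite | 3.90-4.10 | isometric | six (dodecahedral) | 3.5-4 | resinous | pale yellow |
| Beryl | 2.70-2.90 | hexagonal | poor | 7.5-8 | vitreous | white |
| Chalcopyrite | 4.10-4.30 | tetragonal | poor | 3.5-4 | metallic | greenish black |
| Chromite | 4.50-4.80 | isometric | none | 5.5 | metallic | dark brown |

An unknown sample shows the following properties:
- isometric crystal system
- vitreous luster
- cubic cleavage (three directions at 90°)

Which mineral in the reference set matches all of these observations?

Halite

Isometric crystal system: only Galena, Halite, Magnetite, Garnet, Fluorite, Sphalerite, Chromite remain.
Vitreous luster: narrows the field to Halite, Garnet, Fluorite.
Cubic cleavage (three directions at 90°): leaves Halite.
Only Halite satisfies all observations.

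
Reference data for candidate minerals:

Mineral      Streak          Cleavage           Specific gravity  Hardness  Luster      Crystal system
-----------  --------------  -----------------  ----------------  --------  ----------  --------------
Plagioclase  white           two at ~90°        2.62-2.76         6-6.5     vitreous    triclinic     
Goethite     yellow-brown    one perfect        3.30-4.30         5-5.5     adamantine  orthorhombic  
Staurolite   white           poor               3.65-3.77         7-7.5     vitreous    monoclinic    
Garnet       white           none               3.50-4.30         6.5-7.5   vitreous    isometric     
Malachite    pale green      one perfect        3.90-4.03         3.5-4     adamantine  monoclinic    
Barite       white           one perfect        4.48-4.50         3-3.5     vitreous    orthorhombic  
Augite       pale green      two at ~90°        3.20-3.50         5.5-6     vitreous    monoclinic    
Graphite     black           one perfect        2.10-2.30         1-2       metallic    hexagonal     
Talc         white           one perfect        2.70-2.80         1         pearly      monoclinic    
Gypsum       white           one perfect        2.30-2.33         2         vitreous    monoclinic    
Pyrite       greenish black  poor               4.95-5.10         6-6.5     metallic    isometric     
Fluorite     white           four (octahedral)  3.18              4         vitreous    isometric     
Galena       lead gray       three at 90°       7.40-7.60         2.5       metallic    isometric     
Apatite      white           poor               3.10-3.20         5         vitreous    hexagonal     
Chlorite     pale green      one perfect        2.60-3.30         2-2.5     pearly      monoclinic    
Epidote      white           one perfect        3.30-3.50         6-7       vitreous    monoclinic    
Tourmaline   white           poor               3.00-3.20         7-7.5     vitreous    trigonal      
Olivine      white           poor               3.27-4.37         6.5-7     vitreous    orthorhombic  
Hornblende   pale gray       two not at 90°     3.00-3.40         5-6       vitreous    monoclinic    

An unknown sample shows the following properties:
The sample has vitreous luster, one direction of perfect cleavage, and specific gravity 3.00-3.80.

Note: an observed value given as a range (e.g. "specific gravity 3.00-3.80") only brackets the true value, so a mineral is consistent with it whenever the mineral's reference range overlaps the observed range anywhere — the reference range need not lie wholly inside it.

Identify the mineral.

Vitreous luster — only Plagioclase, Staurolite, Garnet, Barite, Augite, Gypsum, Fluorite, Apatite, Epidote, Tourmaline, Olivine, Hornblende remain.
One direction of perfect cleavage — Barite, Gypsum, Epidote remain.
Specific gravity 3.00-3.80 — leaves Epidote.
The only mineral consistent with every observation is Epidote.

Epidote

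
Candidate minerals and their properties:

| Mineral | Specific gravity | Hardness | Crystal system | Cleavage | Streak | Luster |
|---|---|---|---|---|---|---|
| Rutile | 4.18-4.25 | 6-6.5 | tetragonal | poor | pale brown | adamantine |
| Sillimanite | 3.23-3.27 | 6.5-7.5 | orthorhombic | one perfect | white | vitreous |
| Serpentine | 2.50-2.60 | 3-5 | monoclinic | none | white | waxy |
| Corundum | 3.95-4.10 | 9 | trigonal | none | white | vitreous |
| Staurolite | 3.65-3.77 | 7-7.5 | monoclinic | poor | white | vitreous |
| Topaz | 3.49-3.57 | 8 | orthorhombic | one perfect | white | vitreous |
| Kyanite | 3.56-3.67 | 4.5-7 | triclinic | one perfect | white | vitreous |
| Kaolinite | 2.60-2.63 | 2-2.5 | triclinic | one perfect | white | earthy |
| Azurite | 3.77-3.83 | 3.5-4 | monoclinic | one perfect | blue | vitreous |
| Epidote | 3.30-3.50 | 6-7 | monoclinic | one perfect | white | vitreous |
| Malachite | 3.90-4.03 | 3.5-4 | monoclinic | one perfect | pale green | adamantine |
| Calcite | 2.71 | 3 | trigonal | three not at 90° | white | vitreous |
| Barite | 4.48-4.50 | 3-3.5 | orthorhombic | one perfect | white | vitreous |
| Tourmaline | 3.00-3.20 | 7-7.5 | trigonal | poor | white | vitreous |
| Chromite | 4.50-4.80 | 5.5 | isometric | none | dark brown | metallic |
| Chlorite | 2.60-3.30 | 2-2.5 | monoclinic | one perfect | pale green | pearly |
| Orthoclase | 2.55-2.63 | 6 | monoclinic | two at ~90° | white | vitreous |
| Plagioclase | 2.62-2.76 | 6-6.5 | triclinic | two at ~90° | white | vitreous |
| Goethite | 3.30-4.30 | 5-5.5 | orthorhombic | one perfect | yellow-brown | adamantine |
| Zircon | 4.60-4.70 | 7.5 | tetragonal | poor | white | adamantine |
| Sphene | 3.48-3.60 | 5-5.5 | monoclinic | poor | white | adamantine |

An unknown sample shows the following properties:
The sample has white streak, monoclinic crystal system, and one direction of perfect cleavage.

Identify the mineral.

Epidote

White streak rules out Rutile, Azurite, Malachite, Chromite, Chlorite, Goethite.
Monoclinic crystal system: leaves Serpentine, Staurolite, Epidote, Orthoclase, Sphene.
One direction of perfect cleavage: Epidote remains.
Epidote is the sole remaining match.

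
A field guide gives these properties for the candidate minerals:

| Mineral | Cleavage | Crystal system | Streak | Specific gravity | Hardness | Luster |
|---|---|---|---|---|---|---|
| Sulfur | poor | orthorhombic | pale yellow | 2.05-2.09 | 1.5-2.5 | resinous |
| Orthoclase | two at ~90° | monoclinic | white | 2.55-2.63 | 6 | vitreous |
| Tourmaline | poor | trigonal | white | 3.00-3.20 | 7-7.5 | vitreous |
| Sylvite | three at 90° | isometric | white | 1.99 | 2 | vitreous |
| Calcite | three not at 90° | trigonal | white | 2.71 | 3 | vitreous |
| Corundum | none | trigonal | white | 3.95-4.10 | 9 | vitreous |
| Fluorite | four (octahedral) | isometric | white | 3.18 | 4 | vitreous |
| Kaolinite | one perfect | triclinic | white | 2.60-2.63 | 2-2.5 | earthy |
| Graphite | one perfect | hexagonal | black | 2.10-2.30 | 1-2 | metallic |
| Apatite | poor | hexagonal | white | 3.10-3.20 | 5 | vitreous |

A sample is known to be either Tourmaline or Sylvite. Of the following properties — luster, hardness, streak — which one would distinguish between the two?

hardness

Luster: both vitreous — no difference.
Hardness: Tourmaline 7-7.5, Sylvite 2 — these differ.
Streak: both white — no difference.
Only hardness differs between Tourmaline and Sylvite among the listed tests.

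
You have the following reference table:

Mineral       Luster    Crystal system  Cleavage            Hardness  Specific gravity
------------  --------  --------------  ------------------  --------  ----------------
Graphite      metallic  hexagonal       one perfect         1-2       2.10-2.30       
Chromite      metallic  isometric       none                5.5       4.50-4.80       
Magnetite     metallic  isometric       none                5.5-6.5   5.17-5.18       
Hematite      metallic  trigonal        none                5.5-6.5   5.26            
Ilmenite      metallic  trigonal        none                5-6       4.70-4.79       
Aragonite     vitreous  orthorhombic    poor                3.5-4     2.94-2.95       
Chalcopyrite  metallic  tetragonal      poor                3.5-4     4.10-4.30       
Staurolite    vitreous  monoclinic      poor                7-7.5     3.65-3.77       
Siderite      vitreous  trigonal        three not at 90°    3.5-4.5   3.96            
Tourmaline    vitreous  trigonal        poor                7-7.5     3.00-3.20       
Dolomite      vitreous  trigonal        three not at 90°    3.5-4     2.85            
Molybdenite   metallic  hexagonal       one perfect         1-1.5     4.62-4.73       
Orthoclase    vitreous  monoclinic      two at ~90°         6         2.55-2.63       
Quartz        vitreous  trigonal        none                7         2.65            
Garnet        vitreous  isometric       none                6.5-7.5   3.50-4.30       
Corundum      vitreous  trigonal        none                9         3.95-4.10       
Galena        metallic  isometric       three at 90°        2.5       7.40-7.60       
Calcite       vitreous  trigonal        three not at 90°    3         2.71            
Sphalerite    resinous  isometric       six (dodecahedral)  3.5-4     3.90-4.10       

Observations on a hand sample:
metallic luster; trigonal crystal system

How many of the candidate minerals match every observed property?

2

Metallic luster — Graphite, Chromite, Magnetite, Hematite, Ilmenite, Chalcopyrite, Molybdenite, Galena remain.
Trigonal crystal system — leaves Hematite, Ilmenite.
The minerals that satisfy all observations are Hematite, Ilmenite.
That is 2 minerals.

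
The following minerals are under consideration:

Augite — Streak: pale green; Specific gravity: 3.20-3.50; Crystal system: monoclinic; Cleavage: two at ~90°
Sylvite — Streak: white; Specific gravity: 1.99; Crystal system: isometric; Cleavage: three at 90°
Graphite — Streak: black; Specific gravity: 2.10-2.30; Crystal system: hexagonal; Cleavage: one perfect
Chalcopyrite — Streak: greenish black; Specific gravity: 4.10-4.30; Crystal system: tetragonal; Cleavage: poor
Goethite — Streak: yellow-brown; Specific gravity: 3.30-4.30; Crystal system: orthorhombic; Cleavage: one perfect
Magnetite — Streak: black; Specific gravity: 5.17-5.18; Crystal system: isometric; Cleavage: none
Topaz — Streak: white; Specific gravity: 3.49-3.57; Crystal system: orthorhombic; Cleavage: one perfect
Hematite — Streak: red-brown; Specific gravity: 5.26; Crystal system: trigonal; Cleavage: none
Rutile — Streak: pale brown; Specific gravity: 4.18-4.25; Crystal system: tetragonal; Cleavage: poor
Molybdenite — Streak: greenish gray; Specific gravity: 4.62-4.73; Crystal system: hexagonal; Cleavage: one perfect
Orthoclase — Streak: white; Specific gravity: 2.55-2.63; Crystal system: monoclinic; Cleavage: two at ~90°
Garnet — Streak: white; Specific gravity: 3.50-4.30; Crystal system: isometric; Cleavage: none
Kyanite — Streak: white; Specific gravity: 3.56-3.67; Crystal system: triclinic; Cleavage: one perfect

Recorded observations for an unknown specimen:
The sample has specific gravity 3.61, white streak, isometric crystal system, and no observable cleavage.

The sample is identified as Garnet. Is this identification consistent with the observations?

Consistent

Specific gravity 3.61 — is consistent with Garnet (SG 3.50-4.30).
White streak — is consistent with Garnet (white streak).
Isometric crystal system — is consistent with Garnet (isometric system).
No observable cleavage — is consistent with Garnet (cleavage none).
All observations are consistent with the tabulated values for Garnet.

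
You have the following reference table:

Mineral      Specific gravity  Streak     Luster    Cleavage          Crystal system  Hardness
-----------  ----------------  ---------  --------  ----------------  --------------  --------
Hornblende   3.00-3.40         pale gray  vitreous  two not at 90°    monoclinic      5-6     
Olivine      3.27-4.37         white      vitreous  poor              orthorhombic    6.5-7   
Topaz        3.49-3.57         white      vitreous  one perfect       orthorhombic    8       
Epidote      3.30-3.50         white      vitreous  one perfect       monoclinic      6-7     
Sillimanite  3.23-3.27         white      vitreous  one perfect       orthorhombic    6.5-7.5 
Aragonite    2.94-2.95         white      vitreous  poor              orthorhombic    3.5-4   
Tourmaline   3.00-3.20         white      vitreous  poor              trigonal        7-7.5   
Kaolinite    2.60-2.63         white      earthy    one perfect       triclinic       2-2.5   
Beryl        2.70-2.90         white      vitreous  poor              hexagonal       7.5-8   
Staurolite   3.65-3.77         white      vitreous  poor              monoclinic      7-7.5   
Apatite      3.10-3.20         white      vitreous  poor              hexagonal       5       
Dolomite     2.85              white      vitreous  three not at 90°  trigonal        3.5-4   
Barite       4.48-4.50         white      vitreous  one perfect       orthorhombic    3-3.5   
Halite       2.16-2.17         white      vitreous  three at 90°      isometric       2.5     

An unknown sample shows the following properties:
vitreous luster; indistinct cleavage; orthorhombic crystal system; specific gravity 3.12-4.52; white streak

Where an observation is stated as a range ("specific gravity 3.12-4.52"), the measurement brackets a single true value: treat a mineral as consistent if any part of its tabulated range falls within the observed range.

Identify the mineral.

Vitreous luster is inconsistent with Kaolinite.
Indistinct cleavage — leaves Olivine, Aragonite, Tourmaline, Beryl, Staurolite, Apatite.
Orthorhombic crystal system — leaves Olivine, Aragonite.
Specific gravity 3.12-4.52 excludes Aragonite.
White streak — no further eliminations.
Only Olivine satisfies all observations.

Olivine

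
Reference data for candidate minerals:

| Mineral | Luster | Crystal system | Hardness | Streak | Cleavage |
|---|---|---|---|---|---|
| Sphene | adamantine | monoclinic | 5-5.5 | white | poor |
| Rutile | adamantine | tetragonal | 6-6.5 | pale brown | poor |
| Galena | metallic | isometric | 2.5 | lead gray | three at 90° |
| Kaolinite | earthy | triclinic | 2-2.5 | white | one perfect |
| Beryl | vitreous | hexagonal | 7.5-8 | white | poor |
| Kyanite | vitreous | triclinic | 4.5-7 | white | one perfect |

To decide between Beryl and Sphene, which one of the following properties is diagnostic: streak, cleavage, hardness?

hardness

Streak: both white — same for both.
Cleavage: both poor — same for both.
Hardness: Beryl 7.5-8, Sphene 5-5.5 — distinct.
Hardness is the diagnostic property here.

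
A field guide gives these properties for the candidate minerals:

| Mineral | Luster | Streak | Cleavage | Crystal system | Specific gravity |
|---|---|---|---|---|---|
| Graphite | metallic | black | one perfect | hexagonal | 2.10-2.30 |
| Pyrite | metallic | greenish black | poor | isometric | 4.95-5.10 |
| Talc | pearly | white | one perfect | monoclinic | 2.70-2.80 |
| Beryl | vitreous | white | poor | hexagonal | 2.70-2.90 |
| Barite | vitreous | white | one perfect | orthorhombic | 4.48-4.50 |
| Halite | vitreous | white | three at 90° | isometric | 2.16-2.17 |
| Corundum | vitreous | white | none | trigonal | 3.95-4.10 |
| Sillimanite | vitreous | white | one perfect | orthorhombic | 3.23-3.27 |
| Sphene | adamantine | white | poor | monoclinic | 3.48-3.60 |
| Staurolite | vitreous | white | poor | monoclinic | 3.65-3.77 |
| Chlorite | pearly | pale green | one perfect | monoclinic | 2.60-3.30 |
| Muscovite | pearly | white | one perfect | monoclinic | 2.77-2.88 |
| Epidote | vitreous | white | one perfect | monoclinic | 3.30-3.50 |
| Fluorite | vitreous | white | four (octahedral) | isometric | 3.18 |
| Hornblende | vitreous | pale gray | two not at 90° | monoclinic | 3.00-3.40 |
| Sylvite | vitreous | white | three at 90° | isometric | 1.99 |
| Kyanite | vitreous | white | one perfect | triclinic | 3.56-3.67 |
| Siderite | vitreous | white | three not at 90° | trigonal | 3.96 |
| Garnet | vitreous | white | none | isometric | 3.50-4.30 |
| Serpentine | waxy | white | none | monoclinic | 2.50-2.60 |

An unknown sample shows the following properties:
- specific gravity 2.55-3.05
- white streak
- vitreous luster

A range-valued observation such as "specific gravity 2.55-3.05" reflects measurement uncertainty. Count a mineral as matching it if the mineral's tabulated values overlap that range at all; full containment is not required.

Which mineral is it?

Specific gravity 2.55-3.05 — leaves Talc, Beryl, Chlorite, Muscovite, Hornblende, Serpentine.
White streak excludes Chlorite, Hornblende.
Vitreous luster — only Beryl remains.
The only mineral consistent with every observation is Beryl.

Beryl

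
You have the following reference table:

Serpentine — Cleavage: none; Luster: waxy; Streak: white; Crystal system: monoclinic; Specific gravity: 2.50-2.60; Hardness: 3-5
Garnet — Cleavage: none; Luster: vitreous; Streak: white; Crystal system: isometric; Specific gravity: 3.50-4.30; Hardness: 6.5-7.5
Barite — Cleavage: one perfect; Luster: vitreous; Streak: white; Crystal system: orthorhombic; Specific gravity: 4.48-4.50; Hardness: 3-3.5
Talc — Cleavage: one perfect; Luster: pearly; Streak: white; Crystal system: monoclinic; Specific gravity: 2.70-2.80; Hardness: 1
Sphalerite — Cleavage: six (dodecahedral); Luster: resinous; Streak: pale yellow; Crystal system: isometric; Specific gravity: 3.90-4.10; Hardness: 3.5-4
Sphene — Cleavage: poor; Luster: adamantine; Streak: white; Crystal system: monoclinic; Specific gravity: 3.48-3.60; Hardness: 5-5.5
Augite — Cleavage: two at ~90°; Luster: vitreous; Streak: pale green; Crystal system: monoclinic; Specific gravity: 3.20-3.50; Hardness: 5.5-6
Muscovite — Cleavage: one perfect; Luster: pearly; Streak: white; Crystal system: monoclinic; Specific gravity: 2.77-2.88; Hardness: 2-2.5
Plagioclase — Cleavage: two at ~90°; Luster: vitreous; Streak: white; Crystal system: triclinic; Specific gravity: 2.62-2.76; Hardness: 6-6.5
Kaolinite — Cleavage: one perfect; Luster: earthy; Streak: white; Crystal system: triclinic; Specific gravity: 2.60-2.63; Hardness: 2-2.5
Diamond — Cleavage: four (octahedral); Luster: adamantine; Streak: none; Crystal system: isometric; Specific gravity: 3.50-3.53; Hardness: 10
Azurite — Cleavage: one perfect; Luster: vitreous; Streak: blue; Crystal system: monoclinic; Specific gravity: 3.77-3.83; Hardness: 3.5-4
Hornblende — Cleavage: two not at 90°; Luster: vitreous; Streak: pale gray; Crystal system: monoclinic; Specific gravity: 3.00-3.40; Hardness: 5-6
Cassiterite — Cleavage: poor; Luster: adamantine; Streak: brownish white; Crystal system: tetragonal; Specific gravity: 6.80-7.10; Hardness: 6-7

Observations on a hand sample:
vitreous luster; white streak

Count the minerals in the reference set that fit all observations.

3

Vitreous luster — narrows the field to Garnet, Barite, Augite, Plagioclase, Azurite, Hornblende.
White streak rules out Augite, Azurite, Hornblende.
The minerals that satisfy all observations are Barite, Garnet, Plagioclase.
That is 3 minerals.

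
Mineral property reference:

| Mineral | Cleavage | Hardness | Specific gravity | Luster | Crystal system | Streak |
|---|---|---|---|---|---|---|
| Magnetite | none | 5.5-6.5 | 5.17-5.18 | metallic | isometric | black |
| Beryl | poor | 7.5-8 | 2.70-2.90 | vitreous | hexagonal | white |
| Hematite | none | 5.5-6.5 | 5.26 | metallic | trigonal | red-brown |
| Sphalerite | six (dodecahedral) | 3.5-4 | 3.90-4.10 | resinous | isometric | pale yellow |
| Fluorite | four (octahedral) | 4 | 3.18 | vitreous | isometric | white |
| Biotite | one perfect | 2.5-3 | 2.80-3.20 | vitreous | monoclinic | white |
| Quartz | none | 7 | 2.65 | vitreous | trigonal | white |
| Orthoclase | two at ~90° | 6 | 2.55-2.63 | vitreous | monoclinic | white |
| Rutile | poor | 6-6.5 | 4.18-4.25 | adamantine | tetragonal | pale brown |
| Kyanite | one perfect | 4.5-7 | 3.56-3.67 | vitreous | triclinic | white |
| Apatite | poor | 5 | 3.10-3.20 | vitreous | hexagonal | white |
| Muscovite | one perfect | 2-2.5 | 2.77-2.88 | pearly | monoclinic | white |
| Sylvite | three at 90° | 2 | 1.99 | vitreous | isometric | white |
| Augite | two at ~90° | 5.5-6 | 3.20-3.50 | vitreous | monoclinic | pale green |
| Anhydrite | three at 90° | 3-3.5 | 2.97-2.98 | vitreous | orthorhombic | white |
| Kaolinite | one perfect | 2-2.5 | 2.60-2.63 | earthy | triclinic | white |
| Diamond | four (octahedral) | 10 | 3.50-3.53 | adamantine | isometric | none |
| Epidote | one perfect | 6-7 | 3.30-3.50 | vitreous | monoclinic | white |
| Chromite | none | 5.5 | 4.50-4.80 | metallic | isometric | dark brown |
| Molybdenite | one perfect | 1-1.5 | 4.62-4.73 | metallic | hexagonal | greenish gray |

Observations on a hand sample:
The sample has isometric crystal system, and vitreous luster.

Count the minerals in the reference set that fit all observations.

2

Isometric crystal system: Magnetite, Sphalerite, Fluorite, Sylvite, Diamond, Chromite remain.
Vitreous luster: leaves Fluorite, Sylvite.
The minerals that satisfy all observations are Fluorite, Sylvite.
That is 2 minerals.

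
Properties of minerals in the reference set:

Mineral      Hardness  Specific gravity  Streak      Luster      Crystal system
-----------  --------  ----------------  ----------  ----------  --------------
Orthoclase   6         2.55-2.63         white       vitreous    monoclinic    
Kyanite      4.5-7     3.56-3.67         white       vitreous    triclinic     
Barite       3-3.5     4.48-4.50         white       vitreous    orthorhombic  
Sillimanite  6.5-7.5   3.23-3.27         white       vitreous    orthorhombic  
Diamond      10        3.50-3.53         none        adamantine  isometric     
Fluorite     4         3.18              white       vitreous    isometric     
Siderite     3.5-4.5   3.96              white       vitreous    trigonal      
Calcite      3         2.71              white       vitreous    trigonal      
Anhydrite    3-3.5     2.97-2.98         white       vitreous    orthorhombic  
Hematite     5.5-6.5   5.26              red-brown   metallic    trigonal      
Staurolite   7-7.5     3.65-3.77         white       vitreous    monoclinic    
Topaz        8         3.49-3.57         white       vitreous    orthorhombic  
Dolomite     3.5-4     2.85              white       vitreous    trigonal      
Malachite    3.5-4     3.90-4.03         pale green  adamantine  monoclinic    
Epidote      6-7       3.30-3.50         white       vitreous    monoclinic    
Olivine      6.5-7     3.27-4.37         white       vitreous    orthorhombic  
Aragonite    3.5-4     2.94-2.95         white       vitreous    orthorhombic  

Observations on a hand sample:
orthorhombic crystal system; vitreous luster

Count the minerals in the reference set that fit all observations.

Orthorhombic crystal system — leaves Barite, Sillimanite, Anhydrite, Topaz, Olivine, Aragonite.
Vitreous luster — consistent with all remaining minerals.
Consistent with every observation: Anhydrite, Aragonite, Barite, Olivine, Sillimanite, Topaz.
That is 6 minerals.

6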